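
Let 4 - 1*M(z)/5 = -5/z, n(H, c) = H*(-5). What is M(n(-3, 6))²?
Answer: 4225/9 ≈ 469.44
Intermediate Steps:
n(H, c) = -5*H
M(z) = 20 + 25/z (M(z) = 20 - (-25)/z = 20 + 25/z)
M(n(-3, 6))² = (20 + 25/((-5*(-3))))² = (20 + 25/15)² = (20 + 25*(1/15))² = (20 + 5/3)² = (65/3)² = 4225/9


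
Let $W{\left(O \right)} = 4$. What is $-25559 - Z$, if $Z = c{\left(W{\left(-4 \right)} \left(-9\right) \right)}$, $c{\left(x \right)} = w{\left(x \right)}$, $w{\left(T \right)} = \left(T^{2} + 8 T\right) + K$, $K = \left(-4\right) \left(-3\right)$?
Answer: $-26579$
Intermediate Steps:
$K = 12$
$w{\left(T \right)} = 12 + T^{2} + 8 T$ ($w{\left(T \right)} = \left(T^{2} + 8 T\right) + 12 = 12 + T^{2} + 8 T$)
$c{\left(x \right)} = 12 + x^{2} + 8 x$
$Z = 1020$ ($Z = 12 + \left(4 \left(-9\right)\right)^{2} + 8 \cdot 4 \left(-9\right) = 12 + \left(-36\right)^{2} + 8 \left(-36\right) = 12 + 1296 - 288 = 1020$)
$-25559 - Z = -25559 - 1020 = -26579$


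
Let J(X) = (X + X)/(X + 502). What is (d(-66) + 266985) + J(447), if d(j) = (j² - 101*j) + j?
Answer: 263766903/949 ≈ 2.7794e+5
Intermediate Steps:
J(X) = 2*X/(502 + X) (J(X) = (2*X)/(502 + X) = 2*X/(502 + X))
d(j) = j² - 100*j
(d(-66) + 266985) + J(447) = (-66*(-100 - 66) + 266985) + 2*447/(502 + 447) = (-66*(-166) + 266985) + 2*447/949 = (10956 + 266985) + 2*447*(1/949) = 277941 + 894/949 = 263766903/949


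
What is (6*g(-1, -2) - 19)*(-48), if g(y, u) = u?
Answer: 1488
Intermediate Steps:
(6*g(-1, -2) - 19)*(-48) = (6*(-2) - 19)*(-48) = (-12 - 19)*(-48) = -31*(-48) = 1488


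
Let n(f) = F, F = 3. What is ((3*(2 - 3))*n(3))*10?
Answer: -90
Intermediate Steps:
n(f) = 3
((3*(2 - 3))*n(3))*10 = ((3*(2 - 3))*3)*10 = ((3*(-1))*3)*10 = -3*3*10 = -9*10 = -90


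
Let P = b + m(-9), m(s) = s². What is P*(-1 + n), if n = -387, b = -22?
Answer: -22892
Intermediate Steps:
P = 59 (P = -22 + (-9)² = -22 + 81 = 59)
P*(-1 + n) = 59*(-1 - 387) = 59*(-388) = -22892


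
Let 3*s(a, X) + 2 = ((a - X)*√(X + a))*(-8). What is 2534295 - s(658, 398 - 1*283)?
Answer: 7602887/3 + 1448*√773 ≈ 2.5746e+6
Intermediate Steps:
s(a, X) = -⅔ - 8*√(X + a)*(a - X)/3 (s(a, X) = -⅔ + (((a - X)*√(X + a))*(-8))/3 = -⅔ + ((√(X + a)*(a - X))*(-8))/3 = -⅔ + (-8*√(X + a)*(a - X))/3 = -⅔ - 8*√(X + a)*(a - X)/3)
2534295 - s(658, 398 - 1*283) = 2534295 - (-⅔ - 8/3*658*√((398 - 1*283) + 658) + 8*(398 - 1*283)*√((398 - 1*283) + 658)/3) = 2534295 - (-⅔ - 8/3*658*√((398 - 283) + 658) + 8*(398 - 283)*√((398 - 283) + 658)/3) = 2534295 - (-⅔ - 8/3*658*√(115 + 658) + (8/3)*115*√(115 + 658)) = 2534295 - (-⅔ - 8/3*658*√773 + (8/3)*115*√773) = 2534295 - (-⅔ - 5264*√773/3 + 920*√773/3) = 2534295 - (-⅔ - 1448*√773) = 2534295 + (⅔ + 1448*√773) = 7602887/3 + 1448*√773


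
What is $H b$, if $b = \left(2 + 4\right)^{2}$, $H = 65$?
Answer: $2340$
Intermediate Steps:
$b = 36$ ($b = 6^{2} = 36$)
$H b = 65 \cdot 36 = 2340$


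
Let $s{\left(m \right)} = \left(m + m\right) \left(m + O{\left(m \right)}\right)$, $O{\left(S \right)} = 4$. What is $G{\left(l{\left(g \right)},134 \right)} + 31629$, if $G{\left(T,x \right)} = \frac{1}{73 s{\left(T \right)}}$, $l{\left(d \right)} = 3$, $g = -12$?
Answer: $\frac{96974515}{3066} \approx 31629.0$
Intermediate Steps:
$s{\left(m \right)} = 2 m \left(4 + m\right)$ ($s{\left(m \right)} = \left(m + m\right) \left(m + 4\right) = 2 m \left(4 + m\right)$)
$G{\left(T,x \right)} = \frac{1}{146 T \left(4 + T\right)}$ ($G{\left(T,x \right)} = \frac{1}{73 \cdot 2 T \left(4 + T\right)} = \frac{\frac{1}{2} \frac{1}{T} \frac{1}{4 + T}}{73} = \frac{1}{146 T \left(4 + T\right)}$)
$G{\left(l{\left(g \right)},134 \right)} + 31629 = \frac{1}{146 \cdot 3 \left(4 + 3\right)} + 31629 = \frac{1}{146} \cdot \frac{1}{3} \cdot \frac{1}{7} + 31629 = \frac{1}{3066} + 31629 = \frac{96974515}{3066}$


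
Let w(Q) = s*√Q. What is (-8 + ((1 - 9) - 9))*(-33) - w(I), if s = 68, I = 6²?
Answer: 417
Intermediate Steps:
I = 36
w(Q) = 68*√Q
(-8 + ((1 - 9) - 9))*(-33) - w(I) = (-8 + ((1 - 9) - 9))*(-33) - 68*√36 = (-8 + (-8 - 9))*(-33) - 68*6 = (-8 - 17)*(-33) - 1*408 = -25*(-33) - 408 = 825 - 408 = 417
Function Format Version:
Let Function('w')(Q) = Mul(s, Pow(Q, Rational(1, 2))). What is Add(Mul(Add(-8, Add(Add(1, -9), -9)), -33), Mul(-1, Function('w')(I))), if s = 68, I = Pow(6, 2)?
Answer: 417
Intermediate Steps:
I = 36
Function('w')(Q) = Mul(68, Pow(Q, Rational(1, 2)))
Add(Mul(Add(-8, Add(Add(1, -9), -9)), -33), Mul(-1, Function('w')(I))) = Add(Mul(Add(-8, Add(Add(1, -9), -9)), -33), Mul(-1, Mul(68, Pow(36, Rational(1, 2))))) = Add(Mul(Add(-8, Add(-8, -9)), -33), Mul(-1, Mul(68, 6))) = Add(Mul(Add(-8, -17), -33), Mul(-1, 408)) = Add(Mul(-25, -33), -408) = Add(825, -408) = 417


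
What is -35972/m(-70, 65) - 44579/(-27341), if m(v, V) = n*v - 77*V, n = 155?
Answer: 1690310497/433491555 ≈ 3.8993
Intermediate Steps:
m(v, V) = -77*V + 155*v (m(v, V) = 155*v - 77*V = -77*V + 155*v)
-35972/m(-70, 65) - 44579/(-27341) = -35972/(-77*65 + 155*(-70)) - 44579/(-27341) = -35972/(-5005 - 10850) - 44579*(-1/27341) = -35972/(-15855) + 44579/27341 = -35972*(-1/15855) + 44579/27341 = 35972/15855 + 44579/27341 = 1690310497/433491555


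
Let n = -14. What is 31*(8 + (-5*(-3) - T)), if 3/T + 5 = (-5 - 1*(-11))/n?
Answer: 27745/38 ≈ 730.13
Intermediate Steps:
T = -21/38 (T = 3/(-5 + (-5 - 1*(-11))/(-14)) = 3/(-5 + (-5 + 11)*(-1/14)) = 3/(-5 + 6*(-1/14)) = 3/(-5 - 3/7) = 3/(-38/7) = 3*(-7/38) = -21/38 ≈ -0.55263)
31*(8 + (-5*(-3) - T)) = 31*(8 + (-5*(-3) - 1*(-21/38))) = 31*(8 + (15 + 21/38)) = 31*(8 + 591/38) = 31*(895/38) = 27745/38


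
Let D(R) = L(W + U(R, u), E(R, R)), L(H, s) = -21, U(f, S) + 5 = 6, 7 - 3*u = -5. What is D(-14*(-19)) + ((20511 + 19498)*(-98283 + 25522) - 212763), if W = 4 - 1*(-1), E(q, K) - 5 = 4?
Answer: -2911307633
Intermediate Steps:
E(q, K) = 9 (E(q, K) = 5 + 4 = 9)
u = 4 (u = 7/3 - ⅓*(-5) = 7/3 + 5/3 = 4)
W = 5 (W = 4 + 1 = 5)
U(f, S) = 1 (U(f, S) = -5 + 6 = 1)
D(R) = -21
D(-14*(-19)) + ((20511 + 19498)*(-98283 + 25522) - 212763) = -21 + ((20511 + 19498)*(-98283 + 25522) - 212763) = -21 + (40009*(-72761) - 212763) = -21 + (-2911094849 - 212763) = -21 - 2911307612 = -2911307633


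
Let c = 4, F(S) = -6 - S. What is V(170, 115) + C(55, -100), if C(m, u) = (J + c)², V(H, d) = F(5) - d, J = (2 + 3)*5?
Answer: 715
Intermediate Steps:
J = 25 (J = 5*5 = 25)
V(H, d) = -11 - d (V(H, d) = (-6 - 1*5) - d = (-6 - 5) - d = -11 - d)
C(m, u) = 841 (C(m, u) = (25 + 4)² = 29² = 841)
V(170, 115) + C(55, -100) = (-11 - 1*115) + 841 = (-11 - 115) + 841 = -126 + 841 = 715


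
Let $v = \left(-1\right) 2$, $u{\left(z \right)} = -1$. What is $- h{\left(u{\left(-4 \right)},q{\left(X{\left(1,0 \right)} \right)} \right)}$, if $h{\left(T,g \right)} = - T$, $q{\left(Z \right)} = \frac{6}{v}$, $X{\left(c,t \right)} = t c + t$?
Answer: $-1$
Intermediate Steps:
$X{\left(c,t \right)} = t + c t$ ($X{\left(c,t \right)} = c t + t = t + c t$)
$v = -2$
$q{\left(Z \right)} = -3$ ($q{\left(Z \right)} = \frac{6}{-2} = 6 \left(- \frac{1}{2}\right) = -3$)
$- h{\left(u{\left(-4 \right)},q{\left(X{\left(1,0 \right)} \right)} \right)} = - \left(-1\right) \left(-1\right) = \left(-1\right) 1 = -1$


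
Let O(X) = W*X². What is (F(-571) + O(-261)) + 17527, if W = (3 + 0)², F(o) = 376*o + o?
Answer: 415349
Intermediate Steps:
F(o) = 377*o
W = 9 (W = 3² = 9)
O(X) = 9*X²
(F(-571) + O(-261)) + 17527 = (377*(-571) + 9*(-261)²) + 17527 = (-215267 + 9*68121) + 17527 = (-215267 + 613089) + 17527 = 397822 + 17527 = 415349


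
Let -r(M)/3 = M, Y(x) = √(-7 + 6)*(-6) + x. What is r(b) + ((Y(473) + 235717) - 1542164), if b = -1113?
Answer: -1302635 - 6*I ≈ -1.3026e+6 - 6.0*I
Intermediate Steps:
Y(x) = x - 6*I (Y(x) = √(-1)*(-6) + x = I*(-6) + x = -6*I + x = x - 6*I)
r(M) = -3*M
r(b) + ((Y(473) + 235717) - 1542164) = -3*(-1113) + (((473 - 6*I) + 235717) - 1542164) = 3339 + ((236190 - 6*I) - 1542164) = 3339 + (-1305974 - 6*I) = -1302635 - 6*I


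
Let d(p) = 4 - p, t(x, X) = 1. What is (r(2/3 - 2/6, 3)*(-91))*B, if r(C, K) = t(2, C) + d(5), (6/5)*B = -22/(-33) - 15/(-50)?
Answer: 0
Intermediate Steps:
B = 29/36 (B = 5*(-22/(-33) - 15/(-50))/6 = 5*(-22*(-1/33) - 15*(-1/50))/6 = 5*(⅔ + 3/10)/6 = (⅚)*(29/30) = 29/36 ≈ 0.80556)
r(C, K) = 0 (r(C, K) = 1 + (4 - 1*5) = 1 + (4 - 5) = 1 - 1 = 0)
(r(2/3 - 2/6, 3)*(-91))*B = (0*(-91))*(29/36) = 0*(29/36) = 0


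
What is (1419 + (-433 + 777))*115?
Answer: 202745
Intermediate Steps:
(1419 + (-433 + 777))*115 = (1419 + 344)*115 = 1763*115 = 202745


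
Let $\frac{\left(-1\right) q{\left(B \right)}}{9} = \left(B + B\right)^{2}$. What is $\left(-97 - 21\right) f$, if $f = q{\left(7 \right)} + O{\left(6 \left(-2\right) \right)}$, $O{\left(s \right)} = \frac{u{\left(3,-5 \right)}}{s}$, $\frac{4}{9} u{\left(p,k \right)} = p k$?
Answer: $\frac{1662561}{8} \approx 2.0782 \cdot 10^{5}$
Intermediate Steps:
$u{\left(p,k \right)} = \frac{9 k p}{4}$ ($u{\left(p,k \right)} = \frac{9 p k}{4} = \frac{9 k p}{4}$)
$O{\left(s \right)} = - \frac{135}{4 s}$ ($O{\left(s \right)} = \frac{\frac{9}{4} \left(-5\right) 3}{s} = - \frac{135}{4 s}$)
$q{\left(B \right)} = - 36 B^{2}$ ($q{\left(B \right)} = - 9 \left(B + B\right)^{2} = - 9 \left(2 B\right)^{2} = - 9 \cdot 4 B^{2} = - 36 B^{2}$)
$f = - \frac{28179}{16}$ ($f = - 36 \cdot 7^{2} - \frac{135}{4 \cdot 6 \left(-2\right)} = \left(-36\right) 49 - \frac{135}{4 \left(-12\right)} = -1764 - - \frac{45}{16} = -1764 + \frac{45}{16} = - \frac{28179}{16} \approx -1761.2$)
$\left(-97 - 21\right) f = \left(-97 - 21\right) \left(- \frac{28179}{16}\right) = \left(-118\right) \left(- \frac{28179}{16}\right) = \frac{1662561}{8}$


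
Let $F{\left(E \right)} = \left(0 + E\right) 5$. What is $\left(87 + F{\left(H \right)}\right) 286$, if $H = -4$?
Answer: $19162$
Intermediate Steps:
$F{\left(E \right)} = 5 E$ ($F{\left(E \right)} = E 5 = 5 E$)
$\left(87 + F{\left(H \right)}\right) 286 = \left(87 + 5 \left(-4\right)\right) 286 = \left(87 - 20\right) 286 = 67 \cdot 286 = 19162$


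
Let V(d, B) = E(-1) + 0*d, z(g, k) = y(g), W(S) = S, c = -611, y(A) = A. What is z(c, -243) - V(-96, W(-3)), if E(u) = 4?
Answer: -615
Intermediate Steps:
z(g, k) = g
V(d, B) = 4 (V(d, B) = 4 + 0*d = 4 + 0 = 4)
z(c, -243) - V(-96, W(-3)) = -611 - 1*4 = -611 - 4 = -615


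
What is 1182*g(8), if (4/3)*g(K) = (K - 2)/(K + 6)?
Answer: 5319/14 ≈ 379.93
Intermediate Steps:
g(K) = 3*(-2 + K)/(4*(6 + K)) (g(K) = 3*((K - 2)/(K + 6))/4 = 3*((-2 + K)/(6 + K))/4 = 3*(-2 + K)/(4*(6 + K)))
1182*g(8) = 1182*(3*(-2 + 8)/(4*(6 + 8))) = 1182*((3/4)*6/14) = 1182*((3/4)*(1/14)*6) = 1182*(9/28) = 5319/14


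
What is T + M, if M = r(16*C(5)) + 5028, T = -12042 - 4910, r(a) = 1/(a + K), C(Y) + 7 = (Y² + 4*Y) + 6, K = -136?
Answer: -6772831/568 ≈ -11924.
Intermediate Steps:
C(Y) = -1 + Y² + 4*Y (C(Y) = -7 + ((Y² + 4*Y) + 6) = -7 + (6 + Y² + 4*Y) = -1 + Y² + 4*Y)
r(a) = 1/(-136 + a) (r(a) = 1/(a - 136) = 1/(-136 + a))
T = -16952
M = 2855905/568 (M = 1/(-136 + 16*(-1 + 5² + 4*5)) + 5028 = 1/(-136 + 16*(-1 + 25 + 20)) + 5028 = 1/(-136 + 16*44) + 5028 = 1/(-136 + 704) + 5028 = 1/568 + 5028 = 2855905/568 ≈ 5028.0)
T + M = -16952 + 2855905/568 = -6772831/568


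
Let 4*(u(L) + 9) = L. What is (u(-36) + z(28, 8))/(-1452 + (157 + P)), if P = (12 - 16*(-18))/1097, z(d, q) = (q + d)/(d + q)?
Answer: 18649/1420315 ≈ 0.013130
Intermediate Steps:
z(d, q) = 1 (z(d, q) = (d + q)/(d + q) = 1)
P = 300/1097 (P = (12 + 288)*(1/1097) = 300*(1/1097) = 300/1097 ≈ 0.27347)
u(L) = -9 + L/4
(u(-36) + z(28, 8))/(-1452 + (157 + P)) = ((-9 + (1/4)*(-36)) + 1)/(-1452 + (157 + 300/1097)) = ((-9 - 9) + 1)/(-1452 + 172529/1097) = (-18 + 1)/(-1420315/1097) = -17*(-1097/1420315) = 18649/1420315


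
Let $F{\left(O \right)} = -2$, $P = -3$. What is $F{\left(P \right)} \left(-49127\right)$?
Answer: $98254$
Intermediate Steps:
$F{\left(P \right)} \left(-49127\right) = \left(-2\right) \left(-49127\right) = 98254$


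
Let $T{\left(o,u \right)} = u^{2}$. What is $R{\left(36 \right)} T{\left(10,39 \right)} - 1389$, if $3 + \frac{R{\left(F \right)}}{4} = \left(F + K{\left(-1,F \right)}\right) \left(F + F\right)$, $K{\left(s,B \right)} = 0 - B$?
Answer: $-19641$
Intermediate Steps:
$K{\left(s,B \right)} = - B$
$R{\left(F \right)} = -12$ ($R{\left(F \right)} = -12 + 4 \left(F - F\right) \left(F + F\right) = -12 + 4 \cdot 0 \cdot 2 F = -12 + 4 \cdot 0 = -12 + 0 = -12$)
$R{\left(36 \right)} T{\left(10,39 \right)} - 1389 = - 12 \cdot 39^{2} - 1389 = \left(-12\right) 1521 - 1389 = -18252 - 1389 = -19641$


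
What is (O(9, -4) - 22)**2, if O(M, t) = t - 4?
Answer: 900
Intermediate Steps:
O(M, t) = -4 + t
(O(9, -4) - 22)**2 = ((-4 - 4) - 22)**2 = (-8 - 22)**2 = (-30)**2 = 900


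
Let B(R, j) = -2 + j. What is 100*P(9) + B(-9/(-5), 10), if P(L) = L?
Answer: 908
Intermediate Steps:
100*P(9) + B(-9/(-5), 10) = 100*9 + (-2 + 10) = 900 + 8 = 908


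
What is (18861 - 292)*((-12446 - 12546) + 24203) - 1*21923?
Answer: -14672864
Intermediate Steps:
(18861 - 292)*((-12446 - 12546) + 24203) - 1*21923 = 18569*(-24992 + 24203) - 21923 = 18569*(-789) - 21923 = -14650941 - 21923 = -14672864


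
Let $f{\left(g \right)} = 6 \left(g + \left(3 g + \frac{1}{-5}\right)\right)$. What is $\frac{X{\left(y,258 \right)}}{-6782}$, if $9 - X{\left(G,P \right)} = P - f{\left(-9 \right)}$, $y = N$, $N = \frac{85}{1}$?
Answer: $\frac{2331}{33910} \approx 0.068741$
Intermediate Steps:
$N = 85$ ($N = 85 \cdot 1 = 85$)
$f{\left(g \right)} = - \frac{6}{5} + 24 g$ ($f{\left(g \right)} = 6 \left(g + \left(3 g - \frac{1}{5}\right)\right) = 6 \left(g + \left(- \frac{1}{5} + 3 g\right)\right) = 6 \left(- \frac{1}{5} + 4 g\right) = - \frac{6}{5} + 24 g$)
$y = 85$
$X{\left(G,P \right)} = - \frac{1041}{5} - P$ ($X{\left(G,P \right)} = 9 - \left(P - \left(- \frac{6}{5} + 24 \left(-9\right)\right)\right) = 9 - \left(P - \left(- \frac{6}{5} - 216\right)\right) = 9 - \left(P - - \frac{1086}{5}\right) = 9 - \left(P + \frac{1086}{5}\right) = 9 - \left(\frac{1086}{5} + P\right) = - \frac{1041}{5} - P$)
$\frac{X{\left(y,258 \right)}}{-6782} = \frac{- \frac{1041}{5} - 258}{-6782} = \left(- \frac{1041}{5} - 258\right) \left(- \frac{1}{6782}\right) = \left(- \frac{2331}{5}\right) \left(- \frac{1}{6782}\right) = \frac{2331}{33910}$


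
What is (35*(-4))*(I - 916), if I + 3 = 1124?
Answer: -28700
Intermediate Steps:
I = 1121 (I = -3 + 1124 = 1121)
(35*(-4))*(I - 916) = (35*(-4))*(1121 - 916) = -140*205 = -28700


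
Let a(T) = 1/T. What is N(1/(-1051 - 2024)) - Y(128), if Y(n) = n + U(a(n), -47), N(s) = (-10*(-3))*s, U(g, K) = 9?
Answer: -28087/205 ≈ -137.01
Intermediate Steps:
N(s) = 30*s
Y(n) = 9 + n (Y(n) = n + 9 = 9 + n)
N(1/(-1051 - 2024)) - Y(128) = 30/(-1051 - 2024) - (9 + 128) = 30/(-3075) - 1*137 = 30*(-1/3075) - 137 = -2/205 - 137 = -28087/205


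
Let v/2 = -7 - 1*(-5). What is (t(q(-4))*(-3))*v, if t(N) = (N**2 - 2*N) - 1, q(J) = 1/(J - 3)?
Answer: -408/49 ≈ -8.3265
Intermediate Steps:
q(J) = 1/(-3 + J)
v = -4 (v = 2*(-7 - 1*(-5)) = 2*(-7 + 5) = 2*(-2) = -4)
t(N) = -1 + N**2 - 2*N
(t(q(-4))*(-3))*v = ((-1 + (1/(-3 - 4))**2 - 2/(-3 - 4))*(-3))*(-4) = ((-1 + (1/(-7))**2 - 2/(-7))*(-3))*(-4) = ((-1 + (-1/7)**2 - 2*(-1/7))*(-3))*(-4) = ((-1 + 1/49 + 2/7)*(-3))*(-4) = -34/49*(-3)*(-4) = (102/49)*(-4) = -408/49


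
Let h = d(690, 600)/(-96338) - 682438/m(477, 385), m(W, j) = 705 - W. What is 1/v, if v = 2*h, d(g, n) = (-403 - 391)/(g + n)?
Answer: -196770365/1177926088274 ≈ -0.00016705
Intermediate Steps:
d(g, n) = -794/(g + n)
h = -588963044137/196770365 (h = -794/(690 + 600)/(-96338) - 682438/(705 - 1*477) = -794/1290*(-1/96338) - 682438/(705 - 477) = -794*1/1290*(-1/96338) - 682438/228 = -397/645*(-1/96338) - 682438*1/228 = 397/62138010 - 341219/114 = -588963044137/196770365 ≈ -2993.1)
v = -1177926088274/196770365 (v = 2*(-588963044137/196770365) = -1177926088274/196770365 ≈ -5986.3)
1/v = 1/(-1177926088274/196770365) = -196770365/1177926088274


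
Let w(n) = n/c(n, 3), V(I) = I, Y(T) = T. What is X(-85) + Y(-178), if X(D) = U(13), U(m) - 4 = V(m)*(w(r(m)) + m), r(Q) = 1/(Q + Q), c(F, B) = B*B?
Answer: -89/18 ≈ -4.9444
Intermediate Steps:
c(F, B) = B²
r(Q) = 1/(2*Q)
w(n) = n/9 (w(n) = n/(3²) = n/9)
U(m) = 4 + m*(m + 1/(18*m)) (U(m) = 4 + m*((1/(2*m))/9 + m) = 4 + m*(1/(18*m) + m) = 4 + m*(m + 1/(18*m)))
X(D) = 3115/18 (X(D) = 73/18 + 13² = 73/18 + 169 = 3115/18)
X(-85) + Y(-178) = 3115/18 - 178 = -89/18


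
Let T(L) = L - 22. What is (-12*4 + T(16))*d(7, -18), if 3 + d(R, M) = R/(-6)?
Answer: 225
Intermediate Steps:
T(L) = -22 + L
d(R, M) = -3 - R/6 (d(R, M) = -3 + R/(-6) = -3 + R*(-⅙) = -3 - R/6)
(-12*4 + T(16))*d(7, -18) = (-12*4 + (-22 + 16))*(-3 - ⅙*7) = (-48 - 6)*(-3 - 7/6) = -54*(-25/6) = 225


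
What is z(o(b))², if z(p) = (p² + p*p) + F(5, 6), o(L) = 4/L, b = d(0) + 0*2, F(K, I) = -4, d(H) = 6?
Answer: 784/81 ≈ 9.6790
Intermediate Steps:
b = 6 (b = 6 + 0*2 = 6 + 0 = 6)
z(p) = -4 + 2*p² (z(p) = (p² + p*p) - 4 = (p² + p²) - 4 = 2*p² - 4 = -4 + 2*p²)
z(o(b))² = (-4 + 2*(4/6)²)² = (-4 + 2*(4*(⅙))²)² = (-4 + 2*(⅔)²)² = (-4 + 2*(4/9))² = (-4 + 8/9)² = (-28/9)² = 784/81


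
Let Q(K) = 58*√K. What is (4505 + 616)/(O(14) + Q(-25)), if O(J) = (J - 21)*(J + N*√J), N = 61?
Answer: -5121/(98 - 290*I + 427*√14) ≈ -2.9342 - 0.50181*I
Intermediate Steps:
O(J) = (-21 + J)*(J + 61*√J) (O(J) = (J - 21)*(J + 61*√J) = (-21 + J)*(J + 61*√J))
(4505 + 616)/(O(14) + Q(-25)) = (4505 + 616)/((14² - 1281*√14 - 21*14 + 61*14^(3/2)) + 58*√(-25)) = 5121/((196 - 1281*√14 - 294 + 61*(14*√14)) + 58*(5*I)) = 5121/((196 - 1281*√14 - 294 + 854*√14) + 290*I) = 5121/((-98 - 427*√14) + 290*I) = 5121/(-98 - 427*√14 + 290*I)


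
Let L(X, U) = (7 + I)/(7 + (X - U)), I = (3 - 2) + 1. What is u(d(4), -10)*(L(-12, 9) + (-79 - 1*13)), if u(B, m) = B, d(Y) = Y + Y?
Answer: -5188/7 ≈ -741.14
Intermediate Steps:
d(Y) = 2*Y
I = 2 (I = 1 + 1 = 2)
L(X, U) = 9/(7 + X - U) (L(X, U) = (7 + 2)/(7 + (X - U)) = 9/(7 + X - U))
u(d(4), -10)*(L(-12, 9) + (-79 - 1*13)) = (2*4)*(9/(7 - 12 - 1*9) + (-79 - 1*13)) = 8*(9/(7 - 12 - 9) + (-79 - 13)) = 8*(9/(-14) - 92) = 8*(9*(-1/14) - 92) = 8*(-9/14 - 92) = 8*(-1297/14) = -5188/7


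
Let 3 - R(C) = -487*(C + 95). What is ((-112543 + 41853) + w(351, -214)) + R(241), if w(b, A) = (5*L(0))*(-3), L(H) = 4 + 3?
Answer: 92840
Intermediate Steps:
L(H) = 7
R(C) = 46268 + 487*C (R(C) = 3 - (-487)*(C + 95) = 3 - (-487)*(95 + C) = 3 - (-46265 - 487*C) = 3 + (46265 + 487*C) = 46268 + 487*C)
w(b, A) = -105 (w(b, A) = (5*7)*(-3) = 35*(-3) = -105)
((-112543 + 41853) + w(351, -214)) + R(241) = ((-112543 + 41853) - 105) + (46268 + 487*241) = (-70690 - 105) + (46268 + 117367) = -70795 + 163635 = 92840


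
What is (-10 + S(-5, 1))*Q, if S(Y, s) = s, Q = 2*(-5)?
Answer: 90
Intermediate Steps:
Q = -10
(-10 + S(-5, 1))*Q = (-10 + 1)*(-10) = -9*(-10) = 90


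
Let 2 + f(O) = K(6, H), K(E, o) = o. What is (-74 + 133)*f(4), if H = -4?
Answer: -354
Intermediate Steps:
f(O) = -6 (f(O) = -2 - 4 = -6)
(-74 + 133)*f(4) = (-74 + 133)*(-6) = 59*(-6) = -354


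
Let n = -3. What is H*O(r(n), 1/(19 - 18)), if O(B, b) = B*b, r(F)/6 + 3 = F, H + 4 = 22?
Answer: -648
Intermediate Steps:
H = 18 (H = -4 + 22 = 18)
r(F) = -18 + 6*F
H*O(r(n), 1/(19 - 18)) = 18*((-18 + 6*(-3))/(19 - 18)) = 18*((-18 - 18)/1) = 18*(-36*1) = 18*(-36) = -648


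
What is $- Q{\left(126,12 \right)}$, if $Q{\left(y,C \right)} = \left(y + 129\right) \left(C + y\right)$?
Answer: $-35190$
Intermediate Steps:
$Q{\left(y,C \right)} = \left(129 + y\right) \left(C + y\right)$
$- Q{\left(126,12 \right)} = - (126^{2} + 129 \cdot 12 + 129 \cdot 126 + 12 \cdot 126) = - (15876 + 1548 + 16254 + 1512) = \left(-1\right) 35190 = -35190$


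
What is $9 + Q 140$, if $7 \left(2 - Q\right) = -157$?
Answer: $3429$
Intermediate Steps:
$Q = \frac{171}{7}$ ($Q = 2 - - \frac{157}{7} = 2 + \frac{157}{7} = \frac{171}{7} \approx 24.429$)
$9 + Q 140 = 9 + \frac{171}{7} \cdot 140 = 9 + 3420 = 3429$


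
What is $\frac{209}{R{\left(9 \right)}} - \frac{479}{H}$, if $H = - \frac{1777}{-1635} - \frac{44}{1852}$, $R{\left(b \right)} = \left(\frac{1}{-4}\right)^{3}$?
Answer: $- \frac{11127155411}{804766} \approx -13827.0$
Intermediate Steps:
$R{\left(b \right)} = - \frac{1}{64}$ ($R{\left(b \right)} = \left(- \frac{1}{4}\right)^{3} = - \frac{1}{64}$)
$H = \frac{804766}{757005}$ ($H = \left(-1777\right) \left(- \frac{1}{1635}\right) - \frac{11}{463} = \frac{1777}{1635} - \frac{11}{463} = \frac{804766}{757005} \approx 1.0631$)
$\frac{209}{R{\left(9 \right)}} - \frac{479}{H} = \frac{209}{- \frac{1}{64}} - \frac{479}{\frac{804766}{757005}} = 209 \left(-64\right) - \frac{362605395}{804766} = -13376 - \frac{362605395}{804766} = - \frac{11127155411}{804766}$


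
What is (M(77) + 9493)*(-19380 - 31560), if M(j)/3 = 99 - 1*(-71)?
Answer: -509552820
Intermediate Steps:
M(j) = 510 (M(j) = 3*(99 - 1*(-71)) = 3*(99 + 71) = 3*170 = 510)
(M(77) + 9493)*(-19380 - 31560) = (510 + 9493)*(-19380 - 31560) = 10003*(-50940) = -509552820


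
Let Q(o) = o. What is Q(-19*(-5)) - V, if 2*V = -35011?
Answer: 35201/2 ≈ 17601.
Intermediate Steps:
V = -35011/2 (V = (1/2)*(-35011) = -35011/2 ≈ -17506.)
Q(-19*(-5)) - V = -19*(-5) - 1*(-35011/2) = 95 + 35011/2 = 35201/2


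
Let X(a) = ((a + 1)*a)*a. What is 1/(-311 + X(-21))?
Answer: -1/9131 ≈ -0.00010952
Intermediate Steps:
X(a) = a²*(1 + a) (X(a) = ((1 + a)*a)*a = (a*(1 + a))*a = a²*(1 + a))
1/(-311 + X(-21)) = 1/(-311 + (-21)²*(1 - 21)) = 1/(-311 + 441*(-20)) = 1/(-311 - 8820) = 1/(-9131) = -1/9131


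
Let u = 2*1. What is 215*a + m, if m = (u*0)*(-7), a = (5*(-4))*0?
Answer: 0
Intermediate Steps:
u = 2
a = 0 (a = -20*0 = 0)
m = 0 (m = (2*0)*(-7) = 0*(-7) = 0)
215*a + m = 215*0 + 0 = 0 + 0 = 0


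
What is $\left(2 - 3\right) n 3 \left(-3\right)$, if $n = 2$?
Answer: $18$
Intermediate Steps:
$\left(2 - 3\right) n 3 \left(-3\right) = \left(2 - 3\right) 2 \cdot 3 \left(-3\right) = - 6 \left(-3\right) = \left(-1\right) \left(-18\right) = 18$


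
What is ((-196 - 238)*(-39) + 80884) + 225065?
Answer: 322875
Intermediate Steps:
((-196 - 238)*(-39) + 80884) + 225065 = (-434*(-39) + 80884) + 225065 = (16926 + 80884) + 225065 = 97810 + 225065 = 322875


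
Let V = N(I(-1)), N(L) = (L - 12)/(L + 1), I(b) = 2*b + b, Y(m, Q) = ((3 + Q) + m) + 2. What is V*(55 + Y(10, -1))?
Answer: 1035/2 ≈ 517.50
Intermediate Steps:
Y(m, Q) = 5 + Q + m (Y(m, Q) = (3 + Q + m) + 2 = 5 + Q + m)
I(b) = 3*b
N(L) = (-12 + L)/(1 + L)
V = 15/2 (V = (-12 + 3*(-1))/(1 + 3*(-1)) = (-12 - 3)/(1 - 3) = -15/(-2) = -½*(-15) = 15/2 ≈ 7.5000)
V*(55 + Y(10, -1)) = 15*(55 + (5 - 1 + 10))/2 = 15*(55 + 14)/2 = (15/2)*69 = 1035/2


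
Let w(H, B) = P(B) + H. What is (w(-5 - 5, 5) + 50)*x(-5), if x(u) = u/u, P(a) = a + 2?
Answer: 47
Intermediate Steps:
P(a) = 2 + a
w(H, B) = 2 + B + H (w(H, B) = (2 + B) + H = 2 + B + H)
x(u) = 1
(w(-5 - 5, 5) + 50)*x(-5) = ((2 + 5 + (-5 - 5)) + 50)*1 = ((2 + 5 - 10) + 50)*1 = (-3 + 50)*1 = 47*1 = 47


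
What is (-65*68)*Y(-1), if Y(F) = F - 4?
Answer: 22100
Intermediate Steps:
Y(F) = -4 + F
(-65*68)*Y(-1) = (-65*68)*(-4 - 1) = -4420*(-5) = 22100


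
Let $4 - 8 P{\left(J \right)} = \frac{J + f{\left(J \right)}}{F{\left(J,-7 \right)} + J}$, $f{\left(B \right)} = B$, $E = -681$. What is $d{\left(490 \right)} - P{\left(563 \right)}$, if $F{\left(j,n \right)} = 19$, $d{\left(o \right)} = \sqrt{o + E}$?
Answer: $- \frac{601}{2328} + i \sqrt{191} \approx -0.25816 + 13.82 i$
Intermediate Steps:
$d{\left(o \right)} = \sqrt{-681 + o}$ ($d{\left(o \right)} = \sqrt{o - 681} = \sqrt{-681 + o}$)
$P{\left(J \right)} = \frac{1}{2} - \frac{J}{4 \left(19 + J\right)}$ ($P{\left(J \right)} = \frac{1}{2} - \frac{\left(J + J\right) \frac{1}{19 + J}}{8} = \frac{1}{2} - \frac{2 J \frac{1}{19 + J}}{8} = \frac{1}{2} - \frac{J}{4 \left(19 + J\right)}$)
$d{\left(490 \right)} - P{\left(563 \right)} = \sqrt{-681 + 490} - \frac{38 + 563}{4 \left(19 + 563\right)} = \sqrt{-191} - \frac{1}{4} \cdot \frac{1}{582} \cdot 601 = i \sqrt{191} - \frac{1}{4} \cdot \frac{1}{582} \cdot 601 = i \sqrt{191} - \frac{601}{2328} = - \frac{601}{2328} + i \sqrt{191}$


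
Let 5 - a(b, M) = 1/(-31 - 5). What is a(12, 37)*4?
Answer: 181/9 ≈ 20.111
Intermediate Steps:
a(b, M) = 181/36 (a(b, M) = 5 - 1/(-31 - 5) = 5 - 1/(-36) = 5 - 1*(-1/36) = 5 + 1/36 = 181/36)
a(12, 37)*4 = (181/36)*4 = 181/9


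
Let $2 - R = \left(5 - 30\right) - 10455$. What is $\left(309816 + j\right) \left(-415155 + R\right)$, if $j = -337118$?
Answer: $11048382246$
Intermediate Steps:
$R = 10482$ ($R = 2 - \left(\left(5 - 30\right) - 10455\right) = 2 - \left(-25 - 10455\right) = 2 - -10480 = 2 + 10480 = 10482$)
$\left(309816 + j\right) \left(-415155 + R\right) = \left(309816 - 337118\right) \left(-415155 + 10482\right) = \left(-27302\right) \left(-404673\right) = 11048382246$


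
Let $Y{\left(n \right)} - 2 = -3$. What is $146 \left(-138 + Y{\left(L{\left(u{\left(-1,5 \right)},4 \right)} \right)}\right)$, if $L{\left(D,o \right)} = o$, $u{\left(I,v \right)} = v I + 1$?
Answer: $-20294$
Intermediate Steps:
$u{\left(I,v \right)} = 1 + I v$ ($u{\left(I,v \right)} = I v + 1 = 1 + I v$)
$Y{\left(n \right)} = -1$ ($Y{\left(n \right)} = 2 - 3 = -1$)
$146 \left(-138 + Y{\left(L{\left(u{\left(-1,5 \right)},4 \right)} \right)}\right) = 146 \left(-138 - 1\right) = 146 \left(-139\right) = -20294$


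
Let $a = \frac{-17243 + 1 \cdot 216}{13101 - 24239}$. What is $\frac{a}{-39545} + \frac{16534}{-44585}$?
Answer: $- \frac{1456639197787}{3927512356570} \approx -0.37088$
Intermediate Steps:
$a = \frac{17027}{11138}$ ($a = \frac{-17243 + 216}{-11138} = \left(-17027\right) \left(- \frac{1}{11138}\right) = \frac{17027}{11138} \approx 1.5287$)
$\frac{a}{-39545} + \frac{16534}{-44585} = \frac{17027}{11138 \left(-39545\right)} + \frac{16534}{-44585} = \frac{17027}{11138} \left(- \frac{1}{39545}\right) + 16534 \left(- \frac{1}{44585}\right) = - \frac{17027}{440452210} - \frac{16534}{44585} = - \frac{1456639197787}{3927512356570}$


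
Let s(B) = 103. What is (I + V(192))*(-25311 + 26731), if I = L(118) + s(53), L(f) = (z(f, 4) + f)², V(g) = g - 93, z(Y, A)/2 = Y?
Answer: 178235560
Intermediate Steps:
z(Y, A) = 2*Y
V(g) = -93 + g
L(f) = 9*f² (L(f) = (2*f + f)² = (3*f)² = 9*f²)
I = 125419 (I = 9*118² + 103 = 9*13924 + 103 = 125316 + 103 = 125419)
(I + V(192))*(-25311 + 26731) = (125419 + (-93 + 192))*(-25311 + 26731) = (125419 + 99)*1420 = 125518*1420 = 178235560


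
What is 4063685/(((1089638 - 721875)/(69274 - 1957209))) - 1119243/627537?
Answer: -1604815806756807828/76928296577 ≈ -2.0861e+7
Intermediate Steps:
4063685/(((1089638 - 721875)/(69274 - 1957209))) - 1119243/627537 = 4063685/((367763/(-1887935))) - 1119243*1/627537 = 4063685/((367763*(-1/1887935))) - 373081/209179 = 4063685/(-367763/1887935) - 373081/209179 = 4063685*(-1887935/367763) - 373081/209179 = -7671973140475/367763 - 373081/209179 = -1604815806756807828/76928296577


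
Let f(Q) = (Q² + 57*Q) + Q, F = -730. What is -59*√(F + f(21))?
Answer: -59*√929 ≈ -1798.3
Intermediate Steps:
f(Q) = Q² + 58*Q
-59*√(F + f(21)) = -59*√(-730 + 21*(58 + 21)) = -59*√(-730 + 21*79) = -59*√(-730 + 1659) = -59*√929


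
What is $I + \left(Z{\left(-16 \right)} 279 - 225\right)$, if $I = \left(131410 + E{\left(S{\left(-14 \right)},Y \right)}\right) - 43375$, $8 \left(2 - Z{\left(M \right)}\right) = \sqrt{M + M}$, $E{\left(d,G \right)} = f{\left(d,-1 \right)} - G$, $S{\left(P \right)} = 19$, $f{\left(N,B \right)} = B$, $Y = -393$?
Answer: $88760 - \frac{279 i \sqrt{2}}{2} \approx 88760.0 - 197.28 i$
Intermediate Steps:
$E{\left(d,G \right)} = -1 - G$
$Z{\left(M \right)} = 2 - \frac{\sqrt{2} \sqrt{M}}{8}$ ($Z{\left(M \right)} = 2 - \frac{\sqrt{M + M}}{8} = 2 - \frac{\sqrt{2 M}}{8} = 2 - \frac{\sqrt{2} \sqrt{M}}{8}$)
$I = 88427$ ($I = \left(131410 - -392\right) - 43375 = \left(131410 + \left(-1 + 393\right)\right) - 43375 = \left(131410 + 392\right) - 43375 = 131802 - 43375 = 88427$)
$I + \left(Z{\left(-16 \right)} 279 - 225\right) = 88427 - \left(225 - \left(2 - \frac{\sqrt{2} \sqrt{-16}}{8}\right) 279\right) = 88427 - \left(225 - \left(2 - \frac{\sqrt{2} \cdot 4 i}{8}\right) 279\right) = 88427 - \left(225 - \left(2 - \frac{i \sqrt{2}}{2}\right) 279\right) = 88427 + \left(\left(558 - \frac{279 i \sqrt{2}}{2}\right) - 225\right) = 88427 + \left(333 - \frac{279 i \sqrt{2}}{2}\right) = 88760 - \frac{279 i \sqrt{2}}{2}$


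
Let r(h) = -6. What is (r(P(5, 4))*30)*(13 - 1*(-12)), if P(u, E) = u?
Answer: -4500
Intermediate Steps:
(r(P(5, 4))*30)*(13 - 1*(-12)) = (-6*30)*(13 - 1*(-12)) = -180*(13 + 12) = -180*25 = -4500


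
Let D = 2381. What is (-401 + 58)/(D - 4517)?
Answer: 343/2136 ≈ 0.16058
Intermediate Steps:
(-401 + 58)/(D - 4517) = (-401 + 58)/(2381 - 4517) = -343/(-2136) = -343*(-1/2136) = 343/2136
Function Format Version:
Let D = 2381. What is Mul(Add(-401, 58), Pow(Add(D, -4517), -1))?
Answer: Rational(343, 2136) ≈ 0.16058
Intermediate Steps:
Mul(Add(-401, 58), Pow(Add(D, -4517), -1)) = Mul(Add(-401, 58), Pow(Add(2381, -4517), -1)) = Mul(-343, Pow(-2136, -1)) = Mul(-343, Rational(-1, 2136)) = Rational(343, 2136)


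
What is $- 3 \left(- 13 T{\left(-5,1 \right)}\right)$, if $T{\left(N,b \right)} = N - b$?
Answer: $-234$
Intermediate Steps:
$- 3 \left(- 13 T{\left(-5,1 \right)}\right) = - 3 \left(- 13 \left(-5 - 1\right)\right) = - 3 \left(\left(-13\right) \left(-6\right)\right) = \left(-3\right) 78 = -234$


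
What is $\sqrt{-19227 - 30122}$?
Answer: $i \sqrt{49349} \approx 222.15 i$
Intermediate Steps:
$\sqrt{-19227 - 30122} = \sqrt{-49349} = i \sqrt{49349}$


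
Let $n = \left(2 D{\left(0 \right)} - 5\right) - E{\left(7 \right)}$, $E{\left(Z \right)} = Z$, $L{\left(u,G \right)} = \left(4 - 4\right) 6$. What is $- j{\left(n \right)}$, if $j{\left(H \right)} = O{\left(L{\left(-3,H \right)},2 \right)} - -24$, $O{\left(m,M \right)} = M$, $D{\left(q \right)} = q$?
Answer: $-26$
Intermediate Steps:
$L{\left(u,G \right)} = 0$ ($L{\left(u,G \right)} = 0 \cdot 6 = 0$)
$n = -12$ ($n = \left(2 \cdot 0 - 5\right) - 7 = \left(0 - 5\right) - 7 = -5 - 7 = -12$)
$j{\left(H \right)} = 26$ ($j{\left(H \right)} = 2 - -24 = 2 + 24 = 26$)
$- j{\left(n \right)} = \left(-1\right) 26 = -26$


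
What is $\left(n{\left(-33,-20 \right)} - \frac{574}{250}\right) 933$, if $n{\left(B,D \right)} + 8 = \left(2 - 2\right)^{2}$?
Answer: $- \frac{1200771}{125} \approx -9606.2$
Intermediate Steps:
$n{\left(B,D \right)} = -8$ ($n{\left(B,D \right)} = -8 + \left(2 - 2\right)^{2} = -8 + 0^{2} = -8 + 0 = -8$)
$\left(n{\left(-33,-20 \right)} - \frac{574}{250}\right) 933 = \left(-8 - \frac{574}{250}\right) 933 = \left(-8 - \frac{287}{125}\right) 933 = \left(- \frac{1287}{125}\right) 933 = - \frac{1200771}{125}$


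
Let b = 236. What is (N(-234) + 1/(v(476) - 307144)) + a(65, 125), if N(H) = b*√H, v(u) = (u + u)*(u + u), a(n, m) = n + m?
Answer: 113840401/599160 + 708*I*√26 ≈ 190.0 + 3610.1*I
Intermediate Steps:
a(n, m) = m + n
v(u) = 4*u² (v(u) = (2*u)*(2*u) = 4*u²)
N(H) = 236*√H
(N(-234) + 1/(v(476) - 307144)) + a(65, 125) = (236*√(-234) + 1/(4*476² - 307144)) + (125 + 65) = (236*(3*I*√26) + 1/(4*226576 - 307144)) + 190 = (708*I*√26 + 1/(906304 - 307144)) + 190 = (708*I*√26 + 1/599160) + 190 = (1/599160 + 708*I*√26) + 190 = 113840401/599160 + 708*I*√26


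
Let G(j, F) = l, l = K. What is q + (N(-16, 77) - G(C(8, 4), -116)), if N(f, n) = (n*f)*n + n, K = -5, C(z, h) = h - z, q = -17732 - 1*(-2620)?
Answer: -109894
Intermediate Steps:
q = -15112 (q = -17732 + 2620 = -15112)
l = -5
G(j, F) = -5
N(f, n) = n + f*n² (N(f, n) = (f*n)*n + n = f*n² + n = n + f*n²)
q + (N(-16, 77) - G(C(8, 4), -116)) = -15112 + (77*(1 - 16*77) - 1*(-5)) = -15112 + (77*(1 - 1232) + 5) = -15112 + (77*(-1231) + 5) = -15112 + (-94787 + 5) = -15112 - 94782 = -109894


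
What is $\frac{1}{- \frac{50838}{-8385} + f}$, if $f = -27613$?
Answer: $- \frac{2795}{77161389} \approx -3.6223 \cdot 10^{-5}$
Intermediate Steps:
$\frac{1}{- \frac{50838}{-8385} + f} = \frac{1}{- \frac{50838}{-8385} - 27613} = \frac{1}{\left(-50838\right) \left(- \frac{1}{8385}\right) - 27613} = \frac{1}{\frac{16946}{2795} - 27613} = \frac{1}{- \frac{77161389}{2795}} = - \frac{2795}{77161389}$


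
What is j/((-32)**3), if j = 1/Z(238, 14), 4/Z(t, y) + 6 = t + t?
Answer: -235/65536 ≈ -0.0035858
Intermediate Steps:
Z(t, y) = 4/(-6 + 2*t) (Z(t, y) = 4/(-6 + (t + t)) = 4/(-6 + 2*t))
j = 235/2 (j = 1/(2/(-3 + 238)) = 1/(2/235) = 235/2 ≈ 117.50)
j/((-32)**3) = 235/(2*((-32)**3)) = (235/2)/(-32768) = (235/2)*(-1/32768) = -235/65536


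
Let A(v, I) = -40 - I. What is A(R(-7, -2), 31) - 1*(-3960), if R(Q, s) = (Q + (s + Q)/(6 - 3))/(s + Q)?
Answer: 3889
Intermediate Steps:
R(Q, s) = (s/3 + 4*Q/3)/(Q + s) (R(Q, s) = (Q + (Q + s)/3)/(Q + s) = (Q + (Q + s)*(⅓))/(Q + s) = (Q + (Q/3 + s/3))/(Q + s) = (s/3 + 4*Q/3)/(Q + s))
A(R(-7, -2), 31) - 1*(-3960) = (-40 - 1*31) - 1*(-3960) = (-40 - 31) + 3960 = -71 + 3960 = 3889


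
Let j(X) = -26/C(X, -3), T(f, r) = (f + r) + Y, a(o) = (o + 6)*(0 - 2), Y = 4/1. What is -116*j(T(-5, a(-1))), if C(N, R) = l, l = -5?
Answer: -3016/5 ≈ -603.20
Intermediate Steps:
Y = 4 (Y = 4*1 = 4)
a(o) = -12 - 2*o (a(o) = (6 + o)*(-2) = -12 - 2*o)
T(f, r) = 4 + f + r (T(f, r) = (f + r) + 4 = 4 + f + r)
C(N, R) = -5
j(X) = 26/5 (j(X) = -26/(-5) = -26*(-⅕) = 26/5)
-116*j(T(-5, a(-1))) = -116*26/5 = -3016/5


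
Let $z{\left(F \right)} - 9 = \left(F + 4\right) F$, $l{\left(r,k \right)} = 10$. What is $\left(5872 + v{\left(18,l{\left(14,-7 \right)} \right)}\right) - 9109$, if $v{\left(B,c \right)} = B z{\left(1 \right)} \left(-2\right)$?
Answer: $-3741$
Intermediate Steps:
$z{\left(F \right)} = 9 + F \left(4 + F\right)$ ($z{\left(F \right)} = 9 + \left(F + 4\right) F = 9 + \left(4 + F\right) F = 9 + F \left(4 + F\right)$)
$v{\left(B,c \right)} = - 28 B$ ($v{\left(B,c \right)} = B \left(9 + 1^{2} + 4 \cdot 1\right) \left(-2\right) = B \left(9 + 1 + 4\right) \left(-2\right) = B 14 \left(-2\right) = 14 B \left(-2\right) = - 28 B$)
$\left(5872 + v{\left(18,l{\left(14,-7 \right)} \right)}\right) - 9109 = \left(5872 - 504\right) - 9109 = 5368 - 9109 = -3741$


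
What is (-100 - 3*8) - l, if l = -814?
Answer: 690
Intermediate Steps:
(-100 - 3*8) - l = (-100 - 3*8) - 1*(-814) = (-100 - 24) + 814 = -124 + 814 = 690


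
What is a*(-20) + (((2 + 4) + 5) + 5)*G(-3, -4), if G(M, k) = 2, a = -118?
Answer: 2392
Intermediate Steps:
a*(-20) + (((2 + 4) + 5) + 5)*G(-3, -4) = -118*(-20) + (((2 + 4) + 5) + 5)*2 = 2360 + ((6 + 5) + 5)*2 = 2360 + (11 + 5)*2 = 2360 + 16*2 = 2360 + 32 = 2392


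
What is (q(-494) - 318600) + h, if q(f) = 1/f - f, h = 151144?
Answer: -82479229/494 ≈ -1.6696e+5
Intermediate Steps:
(q(-494) - 318600) + h = ((1/(-494) - 1*(-494)) - 318600) + 151144 = ((-1/494 + 494) - 318600) + 151144 = (244035/494 - 318600) + 151144 = -157144365/494 + 151144 = -82479229/494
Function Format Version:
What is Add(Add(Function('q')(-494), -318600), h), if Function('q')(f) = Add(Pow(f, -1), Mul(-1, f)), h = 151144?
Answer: Rational(-82479229, 494) ≈ -1.6696e+5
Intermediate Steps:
Add(Add(Function('q')(-494), -318600), h) = Add(Add(Add(Pow(-494, -1), Mul(-1, -494)), -318600), 151144) = Add(Add(Add(Rational(-1, 494), 494), -318600), 151144) = Add(Add(Rational(244035, 494), -318600), 151144) = Add(Rational(-157144365, 494), 151144) = Rational(-82479229, 494)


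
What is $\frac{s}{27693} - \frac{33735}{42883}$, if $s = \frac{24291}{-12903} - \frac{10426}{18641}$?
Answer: $- \frac{74909697933202904}{95212466264848779} \approx -0.78676$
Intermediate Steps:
$s = - \frac{195778403}{80174941}$ ($s = 24291 \left(- \frac{1}{12903}\right) - \frac{10426}{18641} = - \frac{8097}{4301} - \frac{10426}{18641} = - \frac{195778403}{80174941} \approx -2.4419$)
$\frac{s}{27693} - \frac{33735}{42883} = - \frac{195778403}{80174941 \cdot 27693} - \frac{33735}{42883} = \left(- \frac{195778403}{80174941}\right) \frac{1}{27693} - \frac{33735}{42883} = - \frac{195778403}{2220284641113} - \frac{33735}{42883} = - \frac{74909697933202904}{95212466264848779}$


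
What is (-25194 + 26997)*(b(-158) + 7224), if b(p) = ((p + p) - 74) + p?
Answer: 12036828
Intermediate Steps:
b(p) = -74 + 3*p (b(p) = (2*p - 74) + p = (-74 + 2*p) + p = -74 + 3*p)
(-25194 + 26997)*(b(-158) + 7224) = (-25194 + 26997)*((-74 + 3*(-158)) + 7224) = 1803*((-74 - 474) + 7224) = 1803*(-548 + 7224) = 1803*6676 = 12036828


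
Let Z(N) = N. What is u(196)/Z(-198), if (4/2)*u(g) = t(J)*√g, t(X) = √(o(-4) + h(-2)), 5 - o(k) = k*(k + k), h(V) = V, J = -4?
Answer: -7*I*√29/198 ≈ -0.19038*I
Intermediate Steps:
o(k) = 5 - 2*k² (o(k) = 5 - k*(k + k) = 5 - k*2*k = 5 - 2*k²)
t(X) = I*√29 (t(X) = √((5 - 2*(-4)²) - 2) = √((5 - 2*16) - 2) = √((5 - 32) - 2) = √(-27 - 2) = √(-29) = I*√29)
u(g) = I*√29*√g/2 (u(g) = ((I*√29)*√g)/2 = (I*√29*√g)/2 = I*√29*√g/2)
u(196)/Z(-198) = (I*√29*√196/2)/(-198) = ((½)*I*√29*14)*(-1/198) = (7*I*√29)*(-1/198) = -7*I*√29/198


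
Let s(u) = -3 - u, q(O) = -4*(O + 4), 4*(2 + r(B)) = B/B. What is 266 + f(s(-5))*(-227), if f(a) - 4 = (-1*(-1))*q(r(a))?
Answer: 1401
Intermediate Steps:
r(B) = -7/4 (r(B) = -2 + (B/B)/4 = -2 + (¼)*1 = -2 + ¼ = -7/4)
q(O) = -16 - 4*O (q(O) = -4*(4 + O) = -16 - 4*O)
f(a) = -5 (f(a) = 4 + (-1*(-1))*(-16 - 4*(-7/4)) = 4 + 1*(-16 + 7) = 4 + 1*(-9) = 4 - 9 = -5)
266 + f(s(-5))*(-227) = 266 - 5*(-227) = 266 + 1135 = 1401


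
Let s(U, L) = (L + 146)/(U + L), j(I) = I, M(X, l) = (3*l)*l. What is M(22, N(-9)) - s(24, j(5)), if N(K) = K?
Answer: 6896/29 ≈ 237.79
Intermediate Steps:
M(X, l) = 3*l**2
s(U, L) = (146 + L)/(L + U)
M(22, N(-9)) - s(24, j(5)) = 3*(-9)**2 - (146 + 5)/(5 + 24) = 3*81 - 151/29 = 243 - 151/29 = 6896/29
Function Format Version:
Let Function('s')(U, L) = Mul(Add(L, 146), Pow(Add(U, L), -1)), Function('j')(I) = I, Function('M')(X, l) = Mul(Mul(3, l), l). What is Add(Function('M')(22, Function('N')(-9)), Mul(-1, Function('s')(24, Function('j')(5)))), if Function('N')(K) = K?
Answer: Rational(6896, 29) ≈ 237.79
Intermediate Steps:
Function('M')(X, l) = Mul(3, Pow(l, 2))
Function('s')(U, L) = Mul(Pow(Add(L, U), -1), Add(146, L)) (Function('s')(U, L) = Mul(Add(146, L), Pow(Add(L, U), -1)) = Mul(Pow(Add(L, U), -1), Add(146, L)))
Add(Function('M')(22, Function('N')(-9)), Mul(-1, Function('s')(24, Function('j')(5)))) = Add(Mul(3, Pow(-9, 2)), Mul(-1, Mul(Pow(Add(5, 24), -1), Add(146, 5)))) = Add(Mul(3, 81), Mul(-1, Mul(Pow(29, -1), 151))) = Add(243, Mul(-1, Mul(Rational(1, 29), 151))) = Add(243, Mul(-1, Rational(151, 29))) = Add(243, Rational(-151, 29)) = Rational(6896, 29)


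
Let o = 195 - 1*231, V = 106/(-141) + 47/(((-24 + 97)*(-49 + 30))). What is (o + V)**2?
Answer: 51754513671721/38246451489 ≈ 1353.2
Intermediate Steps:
V = -153649/195567 (V = 106*(-1/141) + 47/((73*(-19))) = -106/141 + 47/(-1387) = -106/141 + 47*(-1/1387) = -106/141 - 47/1387 = -153649/195567 ≈ -0.78566)
o = -36 (o = 195 - 231 = -36)
(o + V)**2 = (-36 - 153649/195567)**2 = (-7194061/195567)**2 = 51754513671721/38246451489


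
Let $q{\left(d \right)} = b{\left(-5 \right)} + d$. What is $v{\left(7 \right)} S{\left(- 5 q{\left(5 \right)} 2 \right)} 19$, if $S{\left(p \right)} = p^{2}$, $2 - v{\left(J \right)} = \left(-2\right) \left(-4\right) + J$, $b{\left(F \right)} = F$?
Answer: $0$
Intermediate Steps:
$v{\left(J \right)} = -6 - J$ ($v{\left(J \right)} = 2 - \left(\left(-2\right) \left(-4\right) + J\right) = 2 - \left(8 + J\right) = -6 - J$)
$q{\left(d \right)} = -5 + d$
$v{\left(7 \right)} S{\left(- 5 q{\left(5 \right)} 2 \right)} 19 = \left(-6 - 7\right) \left(- 5 \left(-5 + 5\right) 2\right)^{2} \cdot 19 = \left(-6 - 7\right) \left(\left(-5\right) 0 \cdot 2\right)^{2} \cdot 19 = - 13 \left(0 \cdot 2\right)^{2} \cdot 19 = - 13 \cdot 0^{2} \cdot 19 = \left(-13\right) 0 \cdot 19 = 0 \cdot 19 = 0$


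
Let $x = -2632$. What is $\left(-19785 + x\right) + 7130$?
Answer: $-15287$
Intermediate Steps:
$\left(-19785 + x\right) + 7130 = \left(-19785 - 2632\right) + 7130 = -22417 + 7130 = -15287$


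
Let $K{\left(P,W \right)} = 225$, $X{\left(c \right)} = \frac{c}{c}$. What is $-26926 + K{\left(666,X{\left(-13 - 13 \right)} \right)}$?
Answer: $-26701$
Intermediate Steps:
$X{\left(c \right)} = 1$
$-26926 + K{\left(666,X{\left(-13 - 13 \right)} \right)} = -26926 + 225 = -26701$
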